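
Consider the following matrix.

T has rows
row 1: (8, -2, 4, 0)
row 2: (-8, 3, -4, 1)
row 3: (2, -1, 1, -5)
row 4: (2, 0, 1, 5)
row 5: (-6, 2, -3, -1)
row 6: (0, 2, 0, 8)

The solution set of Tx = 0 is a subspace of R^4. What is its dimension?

Row reduce to echelon form.
R2 ← R2 + R1: [0, 1, 0, 1]
R3 ← R3 − (1/4)·R1: [0, -1/2, 0, -5]
R4 ← R4 − (1/4)·R1: [0, 1/2, 0, 5]
R5 ← R5 + (3/4)·R1: [0, 1/2, 0, -1]
R3 ← R3 + (1/2)·R2: [0, 0, 0, -9/2]
R4 ← R4 − (1/2)·R2: [0, 0, 0, 9/2]
R5 ← R5 − (1/2)·R2: [0, 0, 0, -3/2]
R6 ← R6 − (2)·R2: [0, 0, 0, 6]
R4 ← R4 + R3: [0, 0, 0, 0]
R5 ← R5 − (1/3)·R3: [0, 0, 0, 0]
R6 ← R6 + (4/3)·R3: [0, 0, 0, 0]
3 nonzero rows, so rank(T) = 3.
T has 4 columns; by rank–nullity, nullity = 4 − 3 = 1.

1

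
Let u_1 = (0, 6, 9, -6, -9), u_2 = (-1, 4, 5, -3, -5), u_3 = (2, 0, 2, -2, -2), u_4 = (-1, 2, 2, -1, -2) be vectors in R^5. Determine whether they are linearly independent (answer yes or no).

Form the matrix with these vectors as rows and row reduce.
Swap R1 ↔ R2
R3 ← R3 + (2)·R1: [0, 8, 12, -8, -12]
R4 ← R4 − R1: [0, -2, -3, 2, 3]
R3 ← R3 − (4/3)·R2: [0, 0, 0, 0, 0]
R4 ← R4 + (1/3)·R2: [0, 0, 0, 0, 0]
2 nonzero rows, so the 4 vectors span a space of dimension 2.
Since 2 < 4, the vectors are linearly dependent.

no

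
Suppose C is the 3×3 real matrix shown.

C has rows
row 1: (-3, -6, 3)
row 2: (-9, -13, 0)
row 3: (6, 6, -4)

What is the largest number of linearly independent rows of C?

Row reduce to echelon form.
R2 ← R2 − (3)·R1: [0, 5, -9]
R3 ← R3 + (2)·R1: [0, -6, 2]
R3 ← R3 + (6/5)·R2: [0, 0, -44/5]
Echelon form has 3 nonzero rows, so rank(C) = 3.
The rank gives the maximum number of linearly independent rows: 3.

3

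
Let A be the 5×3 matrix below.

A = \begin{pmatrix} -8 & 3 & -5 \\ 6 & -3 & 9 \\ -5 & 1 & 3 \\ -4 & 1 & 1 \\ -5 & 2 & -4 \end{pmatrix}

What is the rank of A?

Row reduce to echelon form.
R2 ← R2 + (3/4)·R1: [0, -3/4, 21/4]
R3 ← R3 − (5/8)·R1: [0, -7/8, 49/8]
R4 ← R4 − (1/2)·R1: [0, -1/2, 7/2]
R5 ← R5 − (5/8)·R1: [0, 1/8, -7/8]
R3 ← R3 − (7/6)·R2: [0, 0, 0]
R4 ← R4 − (2/3)·R2: [0, 0, 0]
R5 ← R5 + (1/6)·R2: [0, 0, 0]
Echelon form has 2 nonzero rows, so rank(A) = 2.

2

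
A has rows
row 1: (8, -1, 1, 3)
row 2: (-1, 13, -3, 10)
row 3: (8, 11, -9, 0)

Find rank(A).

3

Row reduce to echelon form.
R2 ← R2 + (1/8)·R1: [0, 103/8, -23/8, 83/8]
R3 ← R3 − R1: [0, 12, -10, -3]
R3 ← R3 − (96/103)·R2: [0, 0, -754/103, -1305/103]
Echelon form has 3 nonzero rows, so rank(A) = 3.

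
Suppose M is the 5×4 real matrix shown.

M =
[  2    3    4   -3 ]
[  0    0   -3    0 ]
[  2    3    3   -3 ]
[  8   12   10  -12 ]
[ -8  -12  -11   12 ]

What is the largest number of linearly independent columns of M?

2

Row reduce to echelon form.
R3 ← R3 − R1: [0, 0, -1, 0]
R4 ← R4 − (4)·R1: [0, 0, -6, 0]
R5 ← R5 + (4)·R1: [0, 0, 5, 0]
R3 ← R3 − (1/3)·R2: [0, 0, 0, 0]
R4 ← R4 − (2)·R2: [0, 0, 0, 0]
R5 ← R5 + (5/3)·R2: [0, 0, 0, 0]
Echelon form has 2 nonzero rows, so rank(M) = 2.
The rank gives the maximum number of linearly independent columns: 2.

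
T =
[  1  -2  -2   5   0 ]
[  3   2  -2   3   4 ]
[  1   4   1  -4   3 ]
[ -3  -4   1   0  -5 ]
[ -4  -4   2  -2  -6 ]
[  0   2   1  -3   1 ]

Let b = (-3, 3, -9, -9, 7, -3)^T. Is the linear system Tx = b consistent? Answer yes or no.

Row reduce the augmented matrix [T | b].
R2 ← R2 − (3)·R1: [0, 8, 4, -12, 4, 12]
R3 ← R3 − R1: [0, 6, 3, -9, 3, -6]
R4 ← R4 + (3)·R1: [0, -10, -5, 15, -5, -18]
R5 ← R5 + (4)·R1: [0, -12, -6, 18, -6, -5]
R3 ← R3 − (3/4)·R2: [0, 0, 0, 0, 0, -15]
R4 ← R4 + (5/4)·R2: [0, 0, 0, 0, 0, -3]
R5 ← R5 + (3/2)·R2: [0, 0, 0, 0, 0, 13]
R6 ← R6 − (1/4)·R2: [0, 0, 0, 0, 0, -6]
R4 ← R4 − (1/5)·R3: [0, 0, 0, 0, 0, 0]
R5 ← R5 + (13/15)·R3: [0, 0, 0, 0, 0, 0]
R6 ← R6 − (2/5)·R3: [0, 0, 0, 0, 0, 0]
The echelon form has 3 nonzero rows; the last pivot sits in the augmented column, so rank(T) = 2 but rank([T|b]) = 3.
Since the ranks differ, the system is inconsistent.

no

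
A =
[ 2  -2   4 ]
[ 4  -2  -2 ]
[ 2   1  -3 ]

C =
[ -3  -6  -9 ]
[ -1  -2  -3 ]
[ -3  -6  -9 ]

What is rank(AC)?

First compute AC:
[[-16, -32, -48],
 [ -4,  -8, -12],
 [  2,   4,   6]]
Now row reduce the product.
R2 ← R2 − (1/4)·R1: [0, 0, 0]
R3 ← R3 + (1/8)·R1: [0, 0, 0]
1 nonzero row, so rank(AC) = 1.

1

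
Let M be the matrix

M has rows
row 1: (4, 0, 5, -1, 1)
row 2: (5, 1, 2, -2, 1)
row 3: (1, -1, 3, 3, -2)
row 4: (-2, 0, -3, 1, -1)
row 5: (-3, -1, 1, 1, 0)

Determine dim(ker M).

2

Row reduce to echelon form.
R2 ← R2 − (5/4)·R1: [0, 1, -17/4, -3/4, -1/4]
R3 ← R3 − (1/4)·R1: [0, -1, 7/4, 13/4, -9/4]
R4 ← R4 + (1/2)·R1: [0, 0, -1/2, 1/2, -1/2]
R5 ← R5 + (3/4)·R1: [0, -1, 19/4, 1/4, 3/4]
R3 ← R3 + R2: [0, 0, -5/2, 5/2, -5/2]
R5 ← R5 + R2: [0, 0, 1/2, -1/2, 1/2]
R4 ← R4 − (1/5)·R3: [0, 0, 0, 0, 0]
R5 ← R5 + (1/5)·R3: [0, 0, 0, 0, 0]
3 nonzero rows, so rank(M) = 3.
M has 5 columns; by rank–nullity, nullity = 5 − 3 = 2.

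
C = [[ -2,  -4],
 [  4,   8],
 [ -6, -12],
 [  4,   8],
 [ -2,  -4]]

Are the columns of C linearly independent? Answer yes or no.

no

Row reduce C to echelon form.
R2 ← R2 + (2)·R1: [0, 0]
R3 ← R3 − (3)·R1: [0, 0]
R4 ← R4 + (2)·R1: [0, 0]
R5 ← R5 − R1: [0, 0]
1 pivot among 2 columns.
Only 1 < 2 pivot columns, so the columns are linearly dependent.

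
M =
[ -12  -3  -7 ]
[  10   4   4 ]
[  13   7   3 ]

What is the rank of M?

2

Row reduce to echelon form.
R2 ← R2 + (5/6)·R1: [0, 3/2, -11/6]
R3 ← R3 + (13/12)·R1: [0, 15/4, -55/12]
R3 ← R3 − (5/2)·R2: [0, 0, 0]
Echelon form has 2 nonzero rows, so rank(M) = 2.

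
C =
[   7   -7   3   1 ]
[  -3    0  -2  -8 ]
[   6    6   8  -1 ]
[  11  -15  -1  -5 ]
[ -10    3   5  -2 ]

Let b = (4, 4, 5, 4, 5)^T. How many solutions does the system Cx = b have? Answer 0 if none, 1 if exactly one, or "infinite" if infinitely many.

0

Row reduce the augmented matrix [C | b].
R2 ← R2 + (3/7)·R1: [0, -3, -5/7, -53/7, 40/7]
R3 ← R3 − (6/7)·R1: [0, 12, 38/7, -13/7, 11/7]
R4 ← R4 − (11/7)·R1: [0, -4, -40/7, -46/7, -16/7]
R5 ← R5 + (10/7)·R1: [0, -7, 65/7, -4/7, 75/7]
R3 ← R3 + (4)·R2: [0, 0, 18/7, -225/7, 171/7]
R4 ← R4 − (4/3)·R2: [0, 0, -100/21, 74/21, -208/21]
R5 ← R5 − (7/3)·R2: [0, 0, 230/21, 359/21, -55/21]
R4 ← R4 + (50/27)·R3: [0, 0, 0, -56, 106/3]
R5 ← R5 − (115/27)·R3: [0, 0, 0, 154, -320/3]
R5 ← R5 + (11/4)·R4: [0, 0, 0, 0, -19/2]
The echelon form has 5 nonzero rows; the last pivot sits in the augmented column, so rank(C) = 4 but rank([C|b]) = 5.
Since the ranks differ, the system is inconsistent.
It has no solutions.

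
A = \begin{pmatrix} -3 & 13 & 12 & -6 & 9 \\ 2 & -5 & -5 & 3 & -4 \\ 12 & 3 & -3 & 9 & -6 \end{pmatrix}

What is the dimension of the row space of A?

2

Row reduce to echelon form.
R2 ← R2 + (2/3)·R1: [0, 11/3, 3, -1, 2]
R3 ← R3 + (4)·R1: [0, 55, 45, -15, 30]
R3 ← R3 − (15)·R2: [0, 0, 0, 0, 0]
Echelon form has 2 nonzero rows, so rank(A) = 2.
The row space has dimension equal to the rank: 2.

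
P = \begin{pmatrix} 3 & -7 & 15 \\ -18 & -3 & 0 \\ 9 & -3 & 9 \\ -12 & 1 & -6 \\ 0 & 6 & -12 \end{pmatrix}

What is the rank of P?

2

Row reduce to echelon form.
R2 ← R2 + (6)·R1: [0, -45, 90]
R3 ← R3 − (3)·R1: [0, 18, -36]
R4 ← R4 + (4)·R1: [0, -27, 54]
R3 ← R3 + (2/5)·R2: [0, 0, 0]
R4 ← R4 − (3/5)·R2: [0, 0, 0]
R5 ← R5 + (2/15)·R2: [0, 0, 0]
Echelon form has 2 nonzero rows, so rank(P) = 2.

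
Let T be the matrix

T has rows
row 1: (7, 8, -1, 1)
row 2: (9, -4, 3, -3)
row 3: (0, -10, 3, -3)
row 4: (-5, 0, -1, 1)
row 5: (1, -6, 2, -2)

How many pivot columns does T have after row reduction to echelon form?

2

Row reduce to echelon form.
R2 ← R2 − (9/7)·R1: [0, -100/7, 30/7, -30/7]
R4 ← R4 + (5/7)·R1: [0, 40/7, -12/7, 12/7]
R5 ← R5 − (1/7)·R1: [0, -50/7, 15/7, -15/7]
R3 ← R3 − (7/10)·R2: [0, 0, 0, 0]
R4 ← R4 + (2/5)·R2: [0, 0, 0, 0]
R5 ← R5 − (1/2)·R2: [0, 0, 0, 0]
Echelon form has 2 nonzero rows, so rank(T) = 2.
Each nonzero row contributes one pivot column: 2 pivot columns.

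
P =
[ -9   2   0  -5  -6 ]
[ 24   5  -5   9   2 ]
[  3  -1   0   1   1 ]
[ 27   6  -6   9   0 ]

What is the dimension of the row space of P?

Row reduce to echelon form.
R2 ← R2 + (8/3)·R1: [0, 31/3, -5, -13/3, -14]
R3 ← R3 + (1/3)·R1: [0, -1/3, 0, -2/3, -1]
R4 ← R4 + (3)·R1: [0, 12, -6, -6, -18]
R3 ← R3 + (1/31)·R2: [0, 0, -5/31, -25/31, -45/31]
R4 ← R4 − (36/31)·R2: [0, 0, -6/31, -30/31, -54/31]
R4 ← R4 − (6/5)·R3: [0, 0, 0, 0, 0]
Echelon form has 3 nonzero rows, so rank(P) = 3.
The row space has dimension equal to the rank: 3.

3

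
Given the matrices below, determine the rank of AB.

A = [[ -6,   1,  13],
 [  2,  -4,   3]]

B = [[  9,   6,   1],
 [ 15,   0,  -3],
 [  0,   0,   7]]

First compute AB:
[[-39, -36,  82],
 [-42,  12,  35]]
Now row reduce the product.
R2 ← R2 − (14/13)·R1: [0, 660/13, -693/13]
2 nonzero rows, so rank(AB) = 2.

2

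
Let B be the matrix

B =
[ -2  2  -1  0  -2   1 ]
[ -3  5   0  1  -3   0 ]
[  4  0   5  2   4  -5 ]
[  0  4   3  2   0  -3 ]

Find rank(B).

2

Row reduce to echelon form.
R2 ← R2 − (3/2)·R1: [0, 2, 3/2, 1, 0, -3/2]
R3 ← R3 + (2)·R1: [0, 4, 3, 2, 0, -3]
R3 ← R3 − (2)·R2: [0, 0, 0, 0, 0, 0]
R4 ← R4 − (2)·R2: [0, 0, 0, 0, 0, 0]
Echelon form has 2 nonzero rows, so rank(B) = 2.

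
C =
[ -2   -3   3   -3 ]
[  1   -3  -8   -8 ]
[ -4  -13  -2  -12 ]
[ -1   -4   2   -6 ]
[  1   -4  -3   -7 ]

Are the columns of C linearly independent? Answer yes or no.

yes

Row reduce C to echelon form.
R2 ← R2 + (1/2)·R1: [0, -9/2, -13/2, -19/2]
R3 ← R3 − (2)·R1: [0, -7, -8, -6]
R4 ← R4 − (1/2)·R1: [0, -5/2, 1/2, -9/2]
R5 ← R5 + (1/2)·R1: [0, -11/2, -3/2, -17/2]
R3 ← R3 − (14/9)·R2: [0, 0, 19/9, 79/9]
R4 ← R4 − (5/9)·R2: [0, 0, 37/9, 7/9]
R5 ← R5 − (11/9)·R2: [0, 0, 58/9, 28/9]
R4 ← R4 − (37/19)·R3: [0, 0, 0, -310/19]
R5 ← R5 − (58/19)·R3: [0, 0, 0, -450/19]
R5 ← R5 − (45/31)·R4: [0, 0, 0, 0]
4 pivots among 4 columns.
Every column is a pivot column, so the columns are linearly independent.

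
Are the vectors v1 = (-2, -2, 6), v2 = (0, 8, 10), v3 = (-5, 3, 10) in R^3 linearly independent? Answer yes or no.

yes

Form the matrix with these vectors as rows and row reduce.
R3 ← R3 − (5/2)·R1: [0, 8, -5]
R3 ← R3 − R2: [0, 0, -15]
3 nonzero rows, so the 3 vectors span a space of dimension 3.
Since 3 = 3, the vectors are linearly independent.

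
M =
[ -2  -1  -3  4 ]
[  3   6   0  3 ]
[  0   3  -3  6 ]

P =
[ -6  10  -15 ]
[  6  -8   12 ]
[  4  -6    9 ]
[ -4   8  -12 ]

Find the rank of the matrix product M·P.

First compute MP:
[[-22,  38, -57],
 [  6,   6,  -9],
 [-18,  42, -63]]
Now row reduce the product.
R2 ← R2 + (3/11)·R1: [0, 180/11, -270/11]
R3 ← R3 − (9/11)·R1: [0, 120/11, -180/11]
R3 ← R3 − (2/3)·R2: [0, 0, 0]
2 nonzero rows, so rank(MP) = 2.

2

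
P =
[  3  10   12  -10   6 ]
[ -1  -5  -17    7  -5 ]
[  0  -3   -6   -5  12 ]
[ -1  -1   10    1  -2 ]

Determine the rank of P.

Row reduce to echelon form.
R2 ← R2 + (1/3)·R1: [0, -5/3, -13, 11/3, -3]
R4 ← R4 + (1/3)·R1: [0, 7/3, 14, -7/3, 0]
R3 ← R3 − (9/5)·R2: [0, 0, 87/5, -58/5, 87/5]
R4 ← R4 + (7/5)·R2: [0, 0, -21/5, 14/5, -21/5]
R4 ← R4 + (7/29)·R3: [0, 0, 0, 0, 0]
Echelon form has 3 nonzero rows, so rank(P) = 3.

3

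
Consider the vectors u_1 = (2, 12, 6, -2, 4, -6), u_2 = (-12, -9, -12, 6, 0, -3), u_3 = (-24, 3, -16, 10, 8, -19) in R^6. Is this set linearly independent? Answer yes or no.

Form the matrix with these vectors as rows and row reduce.
R2 ← R2 + (6)·R1: [0, 63, 24, -6, 24, -39]
R3 ← R3 + (12)·R1: [0, 147, 56, -14, 56, -91]
R3 ← R3 − (7/3)·R2: [0, 0, 0, 0, 0, 0]
2 nonzero rows, so the 3 vectors span a space of dimension 2.
Since 2 < 3, the vectors are linearly dependent.

no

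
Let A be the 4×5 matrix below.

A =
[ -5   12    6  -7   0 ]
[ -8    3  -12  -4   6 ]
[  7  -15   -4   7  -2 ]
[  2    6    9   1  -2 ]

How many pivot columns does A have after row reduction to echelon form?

Row reduce to echelon form.
R2 ← R2 − (8/5)·R1: [0, -81/5, -108/5, 36/5, 6]
R3 ← R3 + (7/5)·R1: [0, 9/5, 22/5, -14/5, -2]
R4 ← R4 + (2/5)·R1: [0, 54/5, 57/5, -9/5, -2]
R3 ← R3 + (1/9)·R2: [0, 0, 2, -2, -4/3]
R4 ← R4 + (2/3)·R2: [0, 0, -3, 3, 2]
R4 ← R4 + (3/2)·R3: [0, 0, 0, 0, 0]
Echelon form has 3 nonzero rows, so rank(A) = 3.
Each nonzero row contributes one pivot column: 3 pivot columns.

3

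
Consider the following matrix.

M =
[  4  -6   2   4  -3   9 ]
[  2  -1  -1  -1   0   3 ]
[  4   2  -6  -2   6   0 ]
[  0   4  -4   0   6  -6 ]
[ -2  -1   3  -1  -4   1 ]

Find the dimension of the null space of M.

3

Row reduce to echelon form.
R2 ← R2 − (1/2)·R1: [0, 2, -2, -3, 3/2, -3/2]
R3 ← R3 − R1: [0, 8, -8, -6, 9, -9]
R5 ← R5 + (1/2)·R1: [0, -4, 4, 1, -11/2, 11/2]
R3 ← R3 − (4)·R2: [0, 0, 0, 6, 3, -3]
R4 ← R4 − (2)·R2: [0, 0, 0, 6, 3, -3]
R5 ← R5 + (2)·R2: [0, 0, 0, -5, -5/2, 5/2]
R4 ← R4 − R3: [0, 0, 0, 0, 0, 0]
R5 ← R5 + (5/6)·R3: [0, 0, 0, 0, 0, 0]
3 nonzero rows, so rank(M) = 3.
M has 6 columns; by rank–nullity, nullity = 6 − 3 = 3.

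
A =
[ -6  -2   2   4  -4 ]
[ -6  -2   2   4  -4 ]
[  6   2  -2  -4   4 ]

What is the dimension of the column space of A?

Row reduce to echelon form.
R2 ← R2 − R1: [0, 0, 0, 0, 0]
R3 ← R3 + R1: [0, 0, 0, 0, 0]
Echelon form has 1 nonzero row, so rank(A) = 1.
The column space has dimension equal to the rank: 1.

1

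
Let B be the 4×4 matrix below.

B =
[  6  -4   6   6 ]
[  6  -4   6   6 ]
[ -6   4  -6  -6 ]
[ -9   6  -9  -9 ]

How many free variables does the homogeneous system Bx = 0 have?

3

Row reduce to echelon form.
R2 ← R2 − R1: [0, 0, 0, 0]
R3 ← R3 + R1: [0, 0, 0, 0]
R4 ← R4 + (3/2)·R1: [0, 0, 0, 0]
1 nonzero row, so rank(B) = 1.
B has 4 columns; by rank–nullity, nullity = 4 − 1 = 3.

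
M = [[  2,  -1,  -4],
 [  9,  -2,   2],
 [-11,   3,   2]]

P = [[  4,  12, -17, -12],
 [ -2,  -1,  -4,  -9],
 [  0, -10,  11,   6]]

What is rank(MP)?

First compute MP:
[[ 10,  65, -74, -39],
 [ 40,  90, -123, -78],
 [-50, -155, 197, 117]]
Now row reduce the product.
R2 ← R2 − (4)·R1: [0, -170, 173, 78]
R3 ← R3 + (5)·R1: [0, 170, -173, -78]
R3 ← R3 + R2: [0, 0, 0, 0]
2 nonzero rows, so rank(MP) = 2.

2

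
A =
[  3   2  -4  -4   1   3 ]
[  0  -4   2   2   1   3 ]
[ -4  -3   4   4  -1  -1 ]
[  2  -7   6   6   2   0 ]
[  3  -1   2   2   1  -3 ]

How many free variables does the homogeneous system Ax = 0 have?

Row reduce to echelon form.
R3 ← R3 + (4/3)·R1: [0, -1/3, -4/3, -4/3, 1/3, 3]
R4 ← R4 − (2/3)·R1: [0, -25/3, 26/3, 26/3, 4/3, -2]
R5 ← R5 − R1: [0, -3, 6, 6, 0, -6]
R3 ← R3 − (1/12)·R2: [0, 0, -3/2, -3/2, 1/4, 11/4]
R4 ← R4 − (25/12)·R2: [0, 0, 9/2, 9/2, -3/4, -33/4]
R5 ← R5 − (3/4)·R2: [0, 0, 9/2, 9/2, -3/4, -33/4]
R4 ← R4 + (3)·R3: [0, 0, 0, 0, 0, 0]
R5 ← R5 + (3)·R3: [0, 0, 0, 0, 0, 0]
3 nonzero rows, so rank(A) = 3.
A has 6 columns; by rank–nullity, nullity = 6 − 3 = 3.

3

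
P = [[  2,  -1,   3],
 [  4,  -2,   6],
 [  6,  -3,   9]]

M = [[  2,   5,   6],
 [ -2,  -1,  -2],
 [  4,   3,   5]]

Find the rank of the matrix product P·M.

1

First compute PM:
[[ 18,  20,  29],
 [ 36,  40,  58],
 [ 54,  60,  87]]
Now row reduce the product.
R2 ← R2 − (2)·R1: [0, 0, 0]
R3 ← R3 − (3)·R1: [0, 0, 0]
1 nonzero row, so rank(PM) = 1.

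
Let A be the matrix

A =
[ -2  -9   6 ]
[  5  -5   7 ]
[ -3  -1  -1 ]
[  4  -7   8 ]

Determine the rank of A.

Row reduce to echelon form.
R2 ← R2 + (5/2)·R1: [0, -55/2, 22]
R3 ← R3 − (3/2)·R1: [0, 25/2, -10]
R4 ← R4 + (2)·R1: [0, -25, 20]
R3 ← R3 + (5/11)·R2: [0, 0, 0]
R4 ← R4 − (10/11)·R2: [0, 0, 0]
Echelon form has 2 nonzero rows, so rank(A) = 2.

2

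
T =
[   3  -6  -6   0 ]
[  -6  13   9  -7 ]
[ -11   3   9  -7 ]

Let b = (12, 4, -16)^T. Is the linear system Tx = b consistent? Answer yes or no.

Row reduce the augmented matrix [T | b].
R2 ← R2 + (2)·R1: [0, 1, -3, -7, 28]
R3 ← R3 + (11/3)·R1: [0, -19, -13, -7, 28]
R3 ← R3 + (19)·R2: [0, 0, -70, -140, 560]
The echelon form has 3 nonzero rows, and every pivot lies in the first 4 columns, so rank(T) = rank([T|b]) = 3.
The system is consistent.

yes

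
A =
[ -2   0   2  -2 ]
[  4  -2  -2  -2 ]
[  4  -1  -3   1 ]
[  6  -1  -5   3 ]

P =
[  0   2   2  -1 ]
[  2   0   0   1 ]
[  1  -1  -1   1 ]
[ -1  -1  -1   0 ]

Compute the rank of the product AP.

2

First compute AP:
[[  4,  -4,  -4,   4],
 [ -4,  12,  12,  -8],
 [ -6,  10,  10,  -8],
 [-10,  14,  14, -12]]
Now row reduce the product.
R2 ← R2 + R1: [0, 8, 8, -4]
R3 ← R3 + (3/2)·R1: [0, 4, 4, -2]
R4 ← R4 + (5/2)·R1: [0, 4, 4, -2]
R3 ← R3 − (1/2)·R2: [0, 0, 0, 0]
R4 ← R4 − (1/2)·R2: [0, 0, 0, 0]
2 nonzero rows, so rank(AP) = 2.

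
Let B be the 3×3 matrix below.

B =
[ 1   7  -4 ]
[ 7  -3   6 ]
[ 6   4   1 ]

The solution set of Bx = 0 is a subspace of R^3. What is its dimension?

Row reduce to echelon form.
R2 ← R2 − (7)·R1: [0, -52, 34]
R3 ← R3 − (6)·R1: [0, -38, 25]
R3 ← R3 − (19/26)·R2: [0, 0, 2/13]
3 nonzero rows, so rank(B) = 3.
B has 3 columns; by rank–nullity, nullity = 3 − 3 = 0.

0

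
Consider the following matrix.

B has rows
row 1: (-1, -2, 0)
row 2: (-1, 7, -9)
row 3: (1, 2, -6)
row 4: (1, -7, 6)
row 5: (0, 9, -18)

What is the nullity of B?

Row reduce to echelon form.
R2 ← R2 − R1: [0, 9, -9]
R3 ← R3 + R1: [0, 0, -6]
R4 ← R4 + R1: [0, -9, 6]
R4 ← R4 + R2: [0, 0, -3]
R5 ← R5 − R2: [0, 0, -9]
R4 ← R4 − (1/2)·R3: [0, 0, 0]
R5 ← R5 − (3/2)·R3: [0, 0, 0]
3 nonzero rows, so rank(B) = 3.
B has 3 columns; by rank–nullity, nullity = 3 − 3 = 0.

0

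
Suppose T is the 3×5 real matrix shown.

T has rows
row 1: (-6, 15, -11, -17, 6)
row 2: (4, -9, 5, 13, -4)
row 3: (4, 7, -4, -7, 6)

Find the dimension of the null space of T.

2

Row reduce to echelon form.
R2 ← R2 + (2/3)·R1: [0, 1, -7/3, 5/3, 0]
R3 ← R3 + (2/3)·R1: [0, 17, -34/3, -55/3, 10]
R3 ← R3 − (17)·R2: [0, 0, 85/3, -140/3, 10]
3 nonzero rows, so rank(T) = 3.
T has 5 columns; by rank–nullity, nullity = 5 − 3 = 2.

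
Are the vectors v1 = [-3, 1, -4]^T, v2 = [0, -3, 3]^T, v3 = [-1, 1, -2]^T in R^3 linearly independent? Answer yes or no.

Form the matrix with these vectors as rows and row reduce.
R3 ← R3 − (1/3)·R1: [0, 2/3, -2/3]
R3 ← R3 + (2/9)·R2: [0, 0, 0]
2 nonzero rows, so the 3 vectors span a space of dimension 2.
Since 2 < 3, the vectors are linearly dependent.

no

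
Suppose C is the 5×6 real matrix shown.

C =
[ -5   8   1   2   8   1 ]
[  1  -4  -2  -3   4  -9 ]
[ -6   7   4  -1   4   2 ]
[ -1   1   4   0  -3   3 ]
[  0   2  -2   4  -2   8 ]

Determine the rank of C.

5

Row reduce to echelon form.
R2 ← R2 + (1/5)·R1: [0, -12/5, -9/5, -13/5, 28/5, -44/5]
R3 ← R3 − (6/5)·R1: [0, -13/5, 14/5, -17/5, -28/5, 4/5]
R4 ← R4 − (1/5)·R1: [0, -3/5, 19/5, -2/5, -23/5, 14/5]
R3 ← R3 − (13/12)·R2: [0, 0, 19/4, -7/12, -35/3, 31/3]
R4 ← R4 − (1/4)·R2: [0, 0, 17/4, 1/4, -6, 5]
R5 ← R5 + (5/6)·R2: [0, 0, -7/2, 11/6, 8/3, 2/3]
R4 ← R4 − (17/19)·R3: [0, 0, 0, 44/57, 253/57, -242/57]
R5 ← R5 + (14/19)·R3: [0, 0, 0, 80/57, -338/57, 472/57]
R5 ← R5 − (20/11)·R4: [0, 0, 0, 0, -14, 16]
Echelon form has 5 nonzero rows, so rank(C) = 5.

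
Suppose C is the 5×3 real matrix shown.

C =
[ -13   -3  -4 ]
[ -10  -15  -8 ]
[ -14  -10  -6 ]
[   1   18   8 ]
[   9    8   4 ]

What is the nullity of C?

0

Row reduce to echelon form.
R2 ← R2 − (10/13)·R1: [0, -165/13, -64/13]
R3 ← R3 − (14/13)·R1: [0, -88/13, -22/13]
R4 ← R4 + (1/13)·R1: [0, 231/13, 100/13]
R5 ← R5 + (9/13)·R1: [0, 77/13, 16/13]
R3 ← R3 − (8/15)·R2: [0, 0, 14/15]
R4 ← R4 + (7/5)·R2: [0, 0, 4/5]
R5 ← R5 + (7/15)·R2: [0, 0, -16/15]
R4 ← R4 − (6/7)·R3: [0, 0, 0]
R5 ← R5 + (8/7)·R3: [0, 0, 0]
3 nonzero rows, so rank(C) = 3.
C has 3 columns; by rank–nullity, nullity = 3 − 3 = 0.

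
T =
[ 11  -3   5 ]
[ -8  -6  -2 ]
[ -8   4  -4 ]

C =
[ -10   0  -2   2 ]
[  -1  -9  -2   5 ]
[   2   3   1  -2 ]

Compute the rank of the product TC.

First compute TC:
[[-97,  42, -11,  -3],
 [ 82,  48,  26, -42],
 [ 68, -48,   4,  12]]
Now row reduce the product.
R2 ← R2 + (82/97)·R1: [0, 8100/97, 1620/97, -4320/97]
R3 ← R3 + (68/97)·R1: [0, -1800/97, -360/97, 960/97]
R3 ← R3 + (2/9)·R2: [0, 0, 0, 0]
2 nonzero rows, so rank(TC) = 2.

2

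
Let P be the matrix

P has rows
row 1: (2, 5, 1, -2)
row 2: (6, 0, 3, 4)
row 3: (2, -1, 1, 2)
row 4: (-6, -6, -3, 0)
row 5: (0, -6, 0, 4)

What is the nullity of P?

2

Row reduce to echelon form.
R2 ← R2 − (3)·R1: [0, -15, 0, 10]
R3 ← R3 − R1: [0, -6, 0, 4]
R4 ← R4 + (3)·R1: [0, 9, 0, -6]
R3 ← R3 − (2/5)·R2: [0, 0, 0, 0]
R4 ← R4 + (3/5)·R2: [0, 0, 0, 0]
R5 ← R5 − (2/5)·R2: [0, 0, 0, 0]
2 nonzero rows, so rank(P) = 2.
P has 4 columns; by rank–nullity, nullity = 4 − 2 = 2.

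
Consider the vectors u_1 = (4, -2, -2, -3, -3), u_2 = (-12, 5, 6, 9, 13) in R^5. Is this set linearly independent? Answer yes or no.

yes

Form the matrix with these vectors as rows and row reduce.
R2 ← R2 + (3)·R1: [0, -1, 0, 0, 4]
2 nonzero rows, so the 2 vectors span a space of dimension 2.
Since 2 = 2, the vectors are linearly independent.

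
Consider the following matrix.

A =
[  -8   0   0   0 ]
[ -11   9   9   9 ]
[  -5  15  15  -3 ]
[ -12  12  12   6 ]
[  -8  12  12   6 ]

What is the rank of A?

Row reduce to echelon form.
R2 ← R2 − (11/8)·R1: [0, 9, 9, 9]
R3 ← R3 − (5/8)·R1: [0, 15, 15, -3]
R4 ← R4 − (3/2)·R1: [0, 12, 12, 6]
R5 ← R5 − R1: [0, 12, 12, 6]
R3 ← R3 − (5/3)·R2: [0, 0, 0, -18]
R4 ← R4 − (4/3)·R2: [0, 0, 0, -6]
R5 ← R5 − (4/3)·R2: [0, 0, 0, -6]
R4 ← R4 − (1/3)·R3: [0, 0, 0, 0]
R5 ← R5 − (1/3)·R3: [0, 0, 0, 0]
Echelon form has 3 nonzero rows, so rank(A) = 3.

3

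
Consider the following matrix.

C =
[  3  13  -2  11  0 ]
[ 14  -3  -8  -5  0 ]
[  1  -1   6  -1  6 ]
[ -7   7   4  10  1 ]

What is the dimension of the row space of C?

4

Row reduce to echelon form.
R2 ← R2 − (14/3)·R1: [0, -191/3, 4/3, -169/3, 0]
R3 ← R3 − (1/3)·R1: [0, -16/3, 20/3, -14/3, 6]
R4 ← R4 + (7/3)·R1: [0, 112/3, -2/3, 107/3, 1]
R3 ← R3 − (16/191)·R2: [0, 0, 1252/191, 10/191, 6]
R4 ← R4 + (112/191)·R2: [0, 0, 22/191, 503/191, 1]
R4 ← R4 − (11/626)·R3: [0, 0, 0, 824/313, 280/313]
Echelon form has 4 nonzero rows, so rank(C) = 4.
The row space has dimension equal to the rank: 4.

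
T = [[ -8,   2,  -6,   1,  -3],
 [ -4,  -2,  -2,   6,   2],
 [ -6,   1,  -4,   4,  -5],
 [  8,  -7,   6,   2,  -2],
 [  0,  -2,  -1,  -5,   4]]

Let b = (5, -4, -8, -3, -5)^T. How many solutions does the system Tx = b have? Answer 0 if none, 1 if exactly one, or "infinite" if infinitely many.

Row reduce the augmented matrix [T | b].
R2 ← R2 − (1/2)·R1: [0, -3, 1, 11/2, 7/2, -13/2]
R3 ← R3 − (3/4)·R1: [0, -1/2, 1/2, 13/4, -11/4, -47/4]
R4 ← R4 + R1: [0, -5, 0, 3, -5, 2]
R3 ← R3 − (1/6)·R2: [0, 0, 1/3, 7/3, -10/3, -32/3]
R4 ← R4 − (5/3)·R2: [0, 0, -5/3, -37/6, -65/6, 77/6]
R5 ← R5 − (2/3)·R2: [0, 0, -5/3, -26/3, 5/3, -2/3]
R4 ← R4 + (5)·R3: [0, 0, 0, 11/2, -55/2, -81/2]
R5 ← R5 + (5)·R3: [0, 0, 0, 3, -15, -54]
R5 ← R5 − (6/11)·R4: [0, 0, 0, 0, 0, -351/11]
The echelon form has 5 nonzero rows; the last pivot sits in the augmented column, so rank(T) = 4 but rank([T|b]) = 5.
Since the ranks differ, the system is inconsistent.
It has no solutions.

0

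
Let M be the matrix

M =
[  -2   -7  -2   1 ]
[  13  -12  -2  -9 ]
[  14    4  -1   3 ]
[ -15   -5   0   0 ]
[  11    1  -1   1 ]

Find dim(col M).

3

Row reduce to echelon form.
R2 ← R2 + (13/2)·R1: [0, -115/2, -15, -5/2]
R3 ← R3 + (7)·R1: [0, -45, -15, 10]
R4 ← R4 − (15/2)·R1: [0, 95/2, 15, -15/2]
R5 ← R5 + (11/2)·R1: [0, -75/2, -12, 13/2]
R3 ← R3 − (18/23)·R2: [0, 0, -75/23, 275/23]
R4 ← R4 + (19/23)·R2: [0, 0, 60/23, -220/23]
R5 ← R5 − (15/23)·R2: [0, 0, -51/23, 187/23]
R4 ← R4 + (4/5)·R3: [0, 0, 0, 0]
R5 ← R5 − (17/25)·R3: [0, 0, 0, 0]
Echelon form has 3 nonzero rows, so rank(M) = 3.
The column space has dimension equal to the rank: 3.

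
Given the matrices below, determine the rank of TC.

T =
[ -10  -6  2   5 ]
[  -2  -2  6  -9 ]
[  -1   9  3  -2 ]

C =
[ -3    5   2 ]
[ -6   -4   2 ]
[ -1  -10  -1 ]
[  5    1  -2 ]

2

First compute TC:
[[ 89, -41, -44],
 [-33, -71,   4],
 [-64, -73,  17]]
Now row reduce the product.
R2 ← R2 + (33/89)·R1: [0, -7672/89, -1096/89]
R3 ← R3 + (64/89)·R1: [0, -9121/89, -1303/89]
R3 ← R3 − (1303/1096)·R2: [0, 0, 0]
2 nonzero rows, so rank(TC) = 2.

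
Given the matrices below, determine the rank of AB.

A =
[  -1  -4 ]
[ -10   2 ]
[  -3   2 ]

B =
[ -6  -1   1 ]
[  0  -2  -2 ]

First compute AB:
[[  6,   9,   7],
 [ 60,   6, -14],
 [ 18,  -1,  -7]]
Now row reduce the product.
R2 ← R2 − (10)·R1: [0, -84, -84]
R3 ← R3 − (3)·R1: [0, -28, -28]
R3 ← R3 − (1/3)·R2: [0, 0, 0]
2 nonzero rows, so rank(AB) = 2.

2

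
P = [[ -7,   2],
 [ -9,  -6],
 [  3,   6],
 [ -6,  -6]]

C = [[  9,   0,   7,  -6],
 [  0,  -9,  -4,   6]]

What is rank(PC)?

First compute PC:
[[-63, -18, -57,  54],
 [-81,  54, -39,  18],
 [ 27, -54,  -3,  18],
 [-54,  54, -18,   0]]
Now row reduce the product.
R2 ← R2 − (9/7)·R1: [0, 540/7, 240/7, -360/7]
R3 ← R3 + (3/7)·R1: [0, -432/7, -192/7, 288/7]
R4 ← R4 − (6/7)·R1: [0, 486/7, 216/7, -324/7]
R3 ← R3 + (4/5)·R2: [0, 0, 0, 0]
R4 ← R4 − (9/10)·R2: [0, 0, 0, 0]
2 nonzero rows, so rank(PC) = 2.

2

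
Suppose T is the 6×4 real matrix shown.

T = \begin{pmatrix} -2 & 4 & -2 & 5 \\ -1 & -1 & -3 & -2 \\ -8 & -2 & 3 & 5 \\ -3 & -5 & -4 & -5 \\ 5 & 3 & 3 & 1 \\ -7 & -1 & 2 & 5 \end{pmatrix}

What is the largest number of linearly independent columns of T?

Row reduce to echelon form.
R2 ← R2 − (1/2)·R1: [0, -3, -2, -9/2]
R3 ← R3 − (4)·R1: [0, -18, 11, -15]
R4 ← R4 − (3/2)·R1: [0, -11, -1, -25/2]
R5 ← R5 + (5/2)·R1: [0, 13, -2, 27/2]
R6 ← R6 − (7/2)·R1: [0, -15, 9, -25/2]
R3 ← R3 − (6)·R2: [0, 0, 23, 12]
R4 ← R4 − (11/3)·R2: [0, 0, 19/3, 4]
R5 ← R5 + (13/3)·R2: [0, 0, -32/3, -6]
R6 ← R6 − (5)·R2: [0, 0, 19, 10]
R4 ← R4 − (19/69)·R3: [0, 0, 0, 16/23]
R5 ← R5 + (32/69)·R3: [0, 0, 0, -10/23]
R6 ← R6 − (19/23)·R3: [0, 0, 0, 2/23]
R5 ← R5 + (5/8)·R4: [0, 0, 0, 0]
R6 ← R6 − (1/8)·R4: [0, 0, 0, 0]
Echelon form has 4 nonzero rows, so rank(T) = 4.
The rank gives the maximum number of linearly independent columns: 4.

4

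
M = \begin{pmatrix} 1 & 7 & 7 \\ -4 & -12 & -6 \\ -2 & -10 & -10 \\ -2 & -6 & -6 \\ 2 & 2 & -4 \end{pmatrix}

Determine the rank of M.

Row reduce to echelon form.
R2 ← R2 + (4)·R1: [0, 16, 22]
R3 ← R3 + (2)·R1: [0, 4, 4]
R4 ← R4 + (2)·R1: [0, 8, 8]
R5 ← R5 − (2)·R1: [0, -12, -18]
R3 ← R3 − (1/4)·R2: [0, 0, -3/2]
R4 ← R4 − (1/2)·R2: [0, 0, -3]
R5 ← R5 + (3/4)·R2: [0, 0, -3/2]
R4 ← R4 − (2)·R3: [0, 0, 0]
R5 ← R5 − R3: [0, 0, 0]
Echelon form has 3 nonzero rows, so rank(M) = 3.

3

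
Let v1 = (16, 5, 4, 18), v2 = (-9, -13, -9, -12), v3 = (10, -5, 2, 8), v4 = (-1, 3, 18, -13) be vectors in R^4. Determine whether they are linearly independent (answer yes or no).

yes

Form the matrix with these vectors as rows and row reduce.
R2 ← R2 + (9/16)·R1: [0, -163/16, -27/4, -15/8]
R3 ← R3 − (5/8)·R1: [0, -65/8, -1/2, -13/4]
R4 ← R4 + (1/16)·R1: [0, 53/16, 73/4, -95/8]
R3 ← R3 − (130/163)·R2: [0, 0, 796/163, -286/163]
R4 ← R4 + (53/163)·R2: [0, 0, 2617/163, -2035/163]
R4 ← R4 − (2617/796)·R3: [0, 0, 0, -2673/398]
4 nonzero rows, so the 4 vectors span a space of dimension 4.
Since 4 = 4, the vectors are linearly independent.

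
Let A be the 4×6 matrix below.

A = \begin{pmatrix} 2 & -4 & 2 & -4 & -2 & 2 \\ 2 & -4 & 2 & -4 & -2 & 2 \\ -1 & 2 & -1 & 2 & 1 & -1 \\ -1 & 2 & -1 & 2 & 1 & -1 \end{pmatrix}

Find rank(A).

1

Row reduce to echelon form.
R2 ← R2 − R1: [0, 0, 0, 0, 0, 0]
R3 ← R3 + (1/2)·R1: [0, 0, 0, 0, 0, 0]
R4 ← R4 + (1/2)·R1: [0, 0, 0, 0, 0, 0]
Echelon form has 1 nonzero row, so rank(A) = 1.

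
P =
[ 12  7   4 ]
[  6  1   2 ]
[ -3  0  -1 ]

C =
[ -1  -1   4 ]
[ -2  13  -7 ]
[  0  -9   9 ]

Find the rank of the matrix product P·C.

2

First compute PC:
[[-26,  43,  35],
 [ -8, -11,  35],
 [  3,  12, -21]]
Now row reduce the product.
R2 ← R2 − (4/13)·R1: [0, -315/13, 315/13]
R3 ← R3 + (3/26)·R1: [0, 441/26, -441/26]
R3 ← R3 + (7/10)·R2: [0, 0, 0]
2 nonzero rows, so rank(PC) = 2.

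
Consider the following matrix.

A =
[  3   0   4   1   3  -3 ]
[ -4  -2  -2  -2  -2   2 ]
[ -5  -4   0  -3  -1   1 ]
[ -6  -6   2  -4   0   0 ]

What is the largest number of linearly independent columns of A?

Row reduce to echelon form.
R2 ← R2 + (4/3)·R1: [0, -2, 10/3, -2/3, 2, -2]
R3 ← R3 + (5/3)·R1: [0, -4, 20/3, -4/3, 4, -4]
R4 ← R4 + (2)·R1: [0, -6, 10, -2, 6, -6]
R3 ← R3 − (2)·R2: [0, 0, 0, 0, 0, 0]
R4 ← R4 − (3)·R2: [0, 0, 0, 0, 0, 0]
Echelon form has 2 nonzero rows, so rank(A) = 2.
The rank gives the maximum number of linearly independent columns: 2.

2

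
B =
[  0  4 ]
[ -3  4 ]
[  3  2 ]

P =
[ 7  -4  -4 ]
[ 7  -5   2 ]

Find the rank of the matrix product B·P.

First compute BP:
[[ 28, -20,   8],
 [  7,  -8,  20],
 [ 35, -22,  -8]]
Now row reduce the product.
R2 ← R2 − (1/4)·R1: [0, -3, 18]
R3 ← R3 − (5/4)·R1: [0, 3, -18]
R3 ← R3 + R2: [0, 0, 0]
2 nonzero rows, so rank(BP) = 2.

2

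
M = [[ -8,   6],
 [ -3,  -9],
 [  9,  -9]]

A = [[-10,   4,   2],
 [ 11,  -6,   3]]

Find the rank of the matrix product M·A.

2

First compute MA:
[[146, -68,   2],
 [-69,  42, -33],
 [-189,  90,  -9]]
Now row reduce the product.
R2 ← R2 + (69/146)·R1: [0, 720/73, -2340/73]
R3 ← R3 + (189/146)·R1: [0, 144/73, -468/73]
R3 ← R3 − (1/5)·R2: [0, 0, 0]
2 nonzero rows, so rank(MA) = 2.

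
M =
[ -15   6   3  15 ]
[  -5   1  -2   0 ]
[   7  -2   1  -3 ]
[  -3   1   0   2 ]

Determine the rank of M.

2

Row reduce to echelon form.
R2 ← R2 − (1/3)·R1: [0, -1, -3, -5]
R3 ← R3 + (7/15)·R1: [0, 4/5, 12/5, 4]
R4 ← R4 − (1/5)·R1: [0, -1/5, -3/5, -1]
R3 ← R3 + (4/5)·R2: [0, 0, 0, 0]
R4 ← R4 − (1/5)·R2: [0, 0, 0, 0]
Echelon form has 2 nonzero rows, so rank(M) = 2.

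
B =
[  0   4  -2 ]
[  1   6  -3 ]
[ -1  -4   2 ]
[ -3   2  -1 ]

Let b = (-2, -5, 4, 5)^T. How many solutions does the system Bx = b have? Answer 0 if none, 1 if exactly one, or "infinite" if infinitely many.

Row reduce the augmented matrix [B | b].
Swap R1 ↔ R2
R3 ← R3 + R1: [0, 2, -1, -1]
R4 ← R4 + (3)·R1: [0, 20, -10, -10]
R3 ← R3 − (1/2)·R2: [0, 0, 0, 0]
R4 ← R4 − (5)·R2: [0, 0, 0, 0]
The echelon form has 2 nonzero rows, and every pivot lies in the first 3 columns, so rank(B) = rank([B|b]) = 2.
The system is consistent.
rank = 2 < 3 unknowns, so there are infinitely many solutions.

infinite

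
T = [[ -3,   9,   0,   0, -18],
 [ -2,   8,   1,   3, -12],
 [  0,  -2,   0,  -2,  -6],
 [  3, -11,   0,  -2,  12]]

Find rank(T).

3

Row reduce to echelon form.
R2 ← R2 − (2/3)·R1: [0, 2, 1, 3, 0]
R4 ← R4 + R1: [0, -2, 0, -2, -6]
R3 ← R3 + R2: [0, 0, 1, 1, -6]
R4 ← R4 + R2: [0, 0, 1, 1, -6]
R4 ← R4 − R3: [0, 0, 0, 0, 0]
Echelon form has 3 nonzero rows, so rank(T) = 3.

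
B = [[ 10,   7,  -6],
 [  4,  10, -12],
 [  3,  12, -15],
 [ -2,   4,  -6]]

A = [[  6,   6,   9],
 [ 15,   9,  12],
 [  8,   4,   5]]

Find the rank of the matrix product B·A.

First compute BA:
[[117,  99, 144],
 [ 78,  66,  96],
 [ 78,  66,  96],
 [  0,   0,   0]]
Now row reduce the product.
R2 ← R2 − (2/3)·R1: [0, 0, 0]
R3 ← R3 − (2/3)·R1: [0, 0, 0]
1 nonzero row, so rank(BA) = 1.

1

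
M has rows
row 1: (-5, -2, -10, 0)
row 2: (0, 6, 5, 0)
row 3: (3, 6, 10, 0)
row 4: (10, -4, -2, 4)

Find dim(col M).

Row reduce to echelon form.
R3 ← R3 + (3/5)·R1: [0, 24/5, 4, 0]
R4 ← R4 + (2)·R1: [0, -8, -22, 4]
R3 ← R3 − (4/5)·R2: [0, 0, 0, 0]
R4 ← R4 + (4/3)·R2: [0, 0, -46/3, 4]
Swap R3 ↔ R4
Echelon form has 3 nonzero rows, so rank(M) = 3.
The column space has dimension equal to the rank: 3.

3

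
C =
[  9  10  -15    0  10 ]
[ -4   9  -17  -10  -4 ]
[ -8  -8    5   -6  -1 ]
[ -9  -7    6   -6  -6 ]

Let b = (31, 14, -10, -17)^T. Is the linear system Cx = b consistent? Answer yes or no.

Row reduce the augmented matrix [C | b].
R2 ← R2 + (4/9)·R1: [0, 121/9, -71/3, -10, 4/9, 250/9]
R3 ← R3 + (8/9)·R1: [0, 8/9, -25/3, -6, 71/9, 158/9]
R4 ← R4 + R1: [0, 3, -9, -6, 4, 14]
R3 ← R3 − (8/121)·R2: [0, 0, -819/121, -646/121, 951/121, 1902/121]
R4 ← R4 − (27/121)·R2: [0, 0, -450/121, -456/121, 472/121, 944/121]
R4 ← R4 − (50/91)·R3: [0, 0, 0, -76/91, -38/91, -76/91]
The echelon form has 4 nonzero rows, and every pivot lies in the first 5 columns, so rank(C) = rank([C|b]) = 4.
The system is consistent.

yes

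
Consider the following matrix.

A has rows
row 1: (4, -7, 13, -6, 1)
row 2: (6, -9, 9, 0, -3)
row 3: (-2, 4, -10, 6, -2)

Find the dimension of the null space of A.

Row reduce to echelon form.
R2 ← R2 − (3/2)·R1: [0, 3/2, -21/2, 9, -9/2]
R3 ← R3 + (1/2)·R1: [0, 1/2, -7/2, 3, -3/2]
R3 ← R3 − (1/3)·R2: [0, 0, 0, 0, 0]
2 nonzero rows, so rank(A) = 2.
A has 5 columns; by rank–nullity, nullity = 5 − 2 = 3.

3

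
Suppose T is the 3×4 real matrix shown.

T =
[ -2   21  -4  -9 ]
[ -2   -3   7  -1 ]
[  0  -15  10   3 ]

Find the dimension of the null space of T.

1

Row reduce to echelon form.
R2 ← R2 − R1: [0, -24, 11, 8]
R3 ← R3 − (5/8)·R2: [0, 0, 25/8, -2]
3 nonzero rows, so rank(T) = 3.
T has 4 columns; by rank–nullity, nullity = 4 − 3 = 1.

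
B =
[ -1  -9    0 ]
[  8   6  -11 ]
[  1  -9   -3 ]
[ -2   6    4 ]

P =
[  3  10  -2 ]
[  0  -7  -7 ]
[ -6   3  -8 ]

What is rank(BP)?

First compute BP:
[[ -3,  53,  65],
 [ 90,   5,  30],
 [ 21,  64,  85],
 [-30, -50, -70]]
Now row reduce the product.
R2 ← R2 + (30)·R1: [0, 1595, 1980]
R3 ← R3 + (7)·R1: [0, 435, 540]
R4 ← R4 − (10)·R1: [0, -580, -720]
R3 ← R3 − (3/11)·R2: [0, 0, 0]
R4 ← R4 + (4/11)·R2: [0, 0, 0]
2 nonzero rows, so rank(BP) = 2.

2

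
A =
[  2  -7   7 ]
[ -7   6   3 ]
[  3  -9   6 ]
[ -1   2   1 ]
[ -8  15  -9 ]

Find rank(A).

3

Row reduce to echelon form.
R2 ← R2 + (7/2)·R1: [0, -37/2, 55/2]
R3 ← R3 − (3/2)·R1: [0, 3/2, -9/2]
R4 ← R4 + (1/2)·R1: [0, -3/2, 9/2]
R5 ← R5 + (4)·R1: [0, -13, 19]
R3 ← R3 + (3/37)·R2: [0, 0, -84/37]
R4 ← R4 − (3/37)·R2: [0, 0, 84/37]
R5 ← R5 − (26/37)·R2: [0, 0, -12/37]
R4 ← R4 + R3: [0, 0, 0]
R5 ← R5 − (1/7)·R3: [0, 0, 0]
Echelon form has 3 nonzero rows, so rank(A) = 3.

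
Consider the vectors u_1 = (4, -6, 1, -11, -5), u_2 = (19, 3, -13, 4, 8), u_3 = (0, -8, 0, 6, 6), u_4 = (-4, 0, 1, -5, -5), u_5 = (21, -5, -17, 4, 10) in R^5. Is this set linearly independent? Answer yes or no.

Form the matrix with these vectors as rows and row reduce.
R2 ← R2 − (19/4)·R1: [0, 63/2, -71/4, 225/4, 127/4]
R4 ← R4 + R1: [0, -6, 2, -16, -10]
R5 ← R5 − (21/4)·R1: [0, 53/2, -89/4, 247/4, 145/4]
R3 ← R3 + (16/63)·R2: [0, 0, -284/63, 142/7, 886/63]
R4 ← R4 + (4/21)·R2: [0, 0, -29/21, -37/7, -83/21]
R5 ← R5 − (53/63)·R2: [0, 0, -461/63, 101/7, 601/63]
R4 ← R4 − (87/284)·R3: [0, 0, 0, -23/2, -1173/142]
R5 ← R5 − (461/284)·R3: [0, 0, 0, -37/2, -1887/142]
R5 ← R5 − (37/23)·R4: [0, 0, 0, 0, 0]
4 nonzero rows, so the 5 vectors span a space of dimension 4.
Since 4 < 5, the vectors are linearly dependent.

no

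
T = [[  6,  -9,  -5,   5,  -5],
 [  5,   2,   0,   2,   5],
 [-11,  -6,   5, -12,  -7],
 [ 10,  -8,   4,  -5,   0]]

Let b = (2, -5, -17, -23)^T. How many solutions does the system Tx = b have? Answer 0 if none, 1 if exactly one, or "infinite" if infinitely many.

infinite

Row reduce the augmented matrix [T | b].
R2 ← R2 − (5/6)·R1: [0, 19/2, 25/6, -13/6, 55/6, -20/3]
R3 ← R3 + (11/6)·R1: [0, -45/2, -25/6, -17/6, -97/6, -40/3]
R4 ← R4 − (5/3)·R1: [0, 7, 37/3, -40/3, 25/3, -79/3]
R3 ← R3 + (45/19)·R2: [0, 0, 325/57, -454/57, 316/57, -1660/57]
R4 ← R4 − (14/19)·R2: [0, 0, 176/19, -223/19, 30/19, -407/19]
R4 ← R4 − (528/325)·R3: [0, 0, 0, 391/325, -2414/325, 1683/65]
The echelon form has 4 nonzero rows, and every pivot lies in the first 5 columns, so rank(T) = rank([T|b]) = 4.
The system is consistent.
rank = 4 < 5 unknowns, so there are infinitely many solutions.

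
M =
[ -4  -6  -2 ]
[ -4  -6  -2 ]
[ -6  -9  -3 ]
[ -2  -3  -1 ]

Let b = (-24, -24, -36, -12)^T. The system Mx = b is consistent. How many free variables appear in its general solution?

Row reduce the augmented matrix [M | b].
R2 ← R2 − R1: [0, 0, 0, 0]
R3 ← R3 − (3/2)·R1: [0, 0, 0, 0]
R4 ← R4 − (1/2)·R1: [0, 0, 0, 0]
The echelon form has 1 nonzero rows, and every pivot lies in the first 3 columns, so rank(M) = rank([M|b]) = 1.
The system is consistent.
Free variables = (unknowns) − (rank) = 3 − 1 = 2.

2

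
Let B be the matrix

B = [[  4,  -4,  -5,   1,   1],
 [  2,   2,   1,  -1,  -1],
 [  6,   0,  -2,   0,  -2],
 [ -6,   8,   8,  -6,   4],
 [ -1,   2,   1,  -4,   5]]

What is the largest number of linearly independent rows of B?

3

Row reduce to echelon form.
R2 ← R2 − (1/2)·R1: [0, 4, 7/2, -3/2, -3/2]
R3 ← R3 − (3/2)·R1: [0, 6, 11/2, -3/2, -7/2]
R4 ← R4 + (3/2)·R1: [0, 2, 1/2, -9/2, 11/2]
R5 ← R5 + (1/4)·R1: [0, 1, -1/4, -15/4, 21/4]
R3 ← R3 − (3/2)·R2: [0, 0, 1/4, 3/4, -5/4]
R4 ← R4 − (1/2)·R2: [0, 0, -5/4, -15/4, 25/4]
R5 ← R5 − (1/4)·R2: [0, 0, -9/8, -27/8, 45/8]
R4 ← R4 + (5)·R3: [0, 0, 0, 0, 0]
R5 ← R5 + (9/2)·R3: [0, 0, 0, 0, 0]
Echelon form has 3 nonzero rows, so rank(B) = 3.
The rank gives the maximum number of linearly independent rows: 3.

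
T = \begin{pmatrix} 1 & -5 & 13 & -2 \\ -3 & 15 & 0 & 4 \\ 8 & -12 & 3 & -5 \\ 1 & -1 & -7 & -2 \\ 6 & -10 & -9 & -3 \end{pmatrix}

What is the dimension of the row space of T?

Row reduce to echelon form.
R2 ← R2 + (3)·R1: [0, 0, 39, -2]
R3 ← R3 − (8)·R1: [0, 28, -101, 11]
R4 ← R4 − R1: [0, 4, -20, 0]
R5 ← R5 − (6)·R1: [0, 20, -87, 9]
Swap R2 ↔ R3
R4 ← R4 − (1/7)·R2: [0, 0, -39/7, -11/7]
R5 ← R5 − (5/7)·R2: [0, 0, -104/7, 8/7]
R4 ← R4 + (1/7)·R3: [0, 0, 0, -13/7]
R5 ← R5 + (8/21)·R3: [0, 0, 0, 8/21]
R5 ← R5 + (8/39)·R4: [0, 0, 0, 0]
Echelon form has 4 nonzero rows, so rank(T) = 4.
The row space has dimension equal to the rank: 4.

4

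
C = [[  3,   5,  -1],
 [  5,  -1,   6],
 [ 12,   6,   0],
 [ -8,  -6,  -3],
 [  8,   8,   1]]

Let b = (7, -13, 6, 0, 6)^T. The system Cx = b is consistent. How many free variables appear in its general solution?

0

Row reduce the augmented matrix [C | b].
R2 ← R2 − (5/3)·R1: [0, -28/3, 23/3, -74/3]
R3 ← R3 − (4)·R1: [0, -14, 4, -22]
R4 ← R4 + (8/3)·R1: [0, 22/3, -17/3, 56/3]
R5 ← R5 − (8/3)·R1: [0, -16/3, 11/3, -38/3]
R3 ← R3 − (3/2)·R2: [0, 0, -15/2, 15]
R4 ← R4 + (11/14)·R2: [0, 0, 5/14, -5/7]
R5 ← R5 − (4/7)·R2: [0, 0, -5/7, 10/7]
R4 ← R4 + (1/21)·R3: [0, 0, 0, 0]
R5 ← R5 − (2/21)·R3: [0, 0, 0, 0]
The echelon form has 3 nonzero rows, and every pivot lies in the first 3 columns, so rank(C) = rank([C|b]) = 3.
The system is consistent.
Free variables = (unknowns) − (rank) = 3 − 3 = 0.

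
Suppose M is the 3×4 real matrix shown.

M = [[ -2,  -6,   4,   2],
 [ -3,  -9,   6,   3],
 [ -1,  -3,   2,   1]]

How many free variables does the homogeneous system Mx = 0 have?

Row reduce to echelon form.
R2 ← R2 − (3/2)·R1: [0, 0, 0, 0]
R3 ← R3 − (1/2)·R1: [0, 0, 0, 0]
1 nonzero row, so rank(M) = 1.
M has 4 columns; by rank–nullity, nullity = 4 − 1 = 3.

3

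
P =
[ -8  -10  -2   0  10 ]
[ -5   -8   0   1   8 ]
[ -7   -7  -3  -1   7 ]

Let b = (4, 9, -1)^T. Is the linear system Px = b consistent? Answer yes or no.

no

Row reduce the augmented matrix [P | b].
R2 ← R2 − (5/8)·R1: [0, -7/4, 5/4, 1, 7/4, 13/2]
R3 ← R3 − (7/8)·R1: [0, 7/4, -5/4, -1, -7/4, -9/2]
R3 ← R3 + R2: [0, 0, 0, 0, 0, 2]
The echelon form has 3 nonzero rows; the last pivot sits in the augmented column, so rank(P) = 2 but rank([P|b]) = 3.
Since the ranks differ, the system is inconsistent.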